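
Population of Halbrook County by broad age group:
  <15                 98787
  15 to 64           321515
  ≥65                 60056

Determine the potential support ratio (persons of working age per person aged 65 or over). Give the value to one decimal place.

Potential support ratio: 5.4

Potential support ratio = 321515 / 60056 = 5.4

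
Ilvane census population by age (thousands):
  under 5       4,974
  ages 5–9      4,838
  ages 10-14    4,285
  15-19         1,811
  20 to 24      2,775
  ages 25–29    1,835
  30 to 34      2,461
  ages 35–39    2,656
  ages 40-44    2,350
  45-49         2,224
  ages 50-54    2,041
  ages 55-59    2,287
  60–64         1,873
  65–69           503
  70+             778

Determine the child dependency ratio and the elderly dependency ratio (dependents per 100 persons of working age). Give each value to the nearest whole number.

0–14: 4,974 + 4,838 + 4,285 = 14,097
15–64: 1,811 + 2,775 + 1,835 + 2,461 + 2,656 + 2,350 + 2,224 + 2,041 + 2,287 + 1,873 = 22,313
65+: 503 + 778 = 1,281
Youth dependency ratio = 14,097 / 22,313 × 100 = 63
Old-age dependency ratio = 1,281 / 22,313 × 100 = 6

Youth dependency ratio: 63
Old-age dependency ratio: 6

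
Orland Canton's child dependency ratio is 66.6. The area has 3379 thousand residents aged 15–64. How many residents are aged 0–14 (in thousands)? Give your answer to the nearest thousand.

Youth dependency ratio = youth / working-age × 100
66.6 = Y / 3379 × 100
⇒ 2250

Aged 0–14: 2250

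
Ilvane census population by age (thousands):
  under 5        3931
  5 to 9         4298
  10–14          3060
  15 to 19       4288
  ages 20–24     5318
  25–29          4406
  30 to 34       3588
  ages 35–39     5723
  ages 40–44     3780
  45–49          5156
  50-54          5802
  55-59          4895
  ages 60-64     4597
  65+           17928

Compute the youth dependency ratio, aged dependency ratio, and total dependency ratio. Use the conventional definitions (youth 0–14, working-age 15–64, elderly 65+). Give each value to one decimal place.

Youth dependency ratio: 23.7
Old-age dependency ratio: 37.7
Total dependency ratio: 61.4

0–14: 3931 + 4298 + 3060 = 11289
15–64: 4288 + 5318 + 4406 + 3588 + 5723 + 3780 + 5156 + 5802 + 4895 + 4597 = 47553
65+: 17928
Youth dependency ratio = 11289 / 47553 × 100 = 23.7
Old-age dependency ratio = 17928 / 47553 × 100 = 37.7
Total dependency ratio = (11289 + 17928) / 47553 × 100 = 29217 / 47553 × 100 = 61.4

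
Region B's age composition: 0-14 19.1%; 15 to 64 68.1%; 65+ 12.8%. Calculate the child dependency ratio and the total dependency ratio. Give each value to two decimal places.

Youth dependency ratio = 19.1 / 68.1 × 100 = 28.05
Total dependency ratio = (19.1 + 12.8) / 68.1 × 100 = 31.9 / 68.1 × 100 = 46.84

Youth dependency ratio: 28.05
Total dependency ratio: 46.84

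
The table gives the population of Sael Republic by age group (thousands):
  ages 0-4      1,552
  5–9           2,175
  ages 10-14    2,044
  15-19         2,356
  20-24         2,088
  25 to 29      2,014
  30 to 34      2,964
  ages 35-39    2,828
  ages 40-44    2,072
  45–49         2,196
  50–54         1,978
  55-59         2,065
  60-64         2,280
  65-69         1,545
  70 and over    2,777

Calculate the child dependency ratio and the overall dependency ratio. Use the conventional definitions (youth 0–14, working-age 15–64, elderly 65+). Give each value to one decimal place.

Youth dependency ratio: 25.3
Total dependency ratio: 44.2

0–14: 1,552 + 2,175 + 2,044 = 5,771
15–64: 2,356 + 2,088 + 2,014 + 2,964 + 2,828 + 2,072 + 2,196 + 1,978 + 2,065 + 2,280 = 22,841
65+: 1,545 + 2,777 = 4,322
Youth dependency ratio = 5,771 / 22,841 × 100 = 25.3
Total dependency ratio = (5,771 + 4,322) / 22,841 × 100 = 10,093 / 22,841 × 100 = 44.2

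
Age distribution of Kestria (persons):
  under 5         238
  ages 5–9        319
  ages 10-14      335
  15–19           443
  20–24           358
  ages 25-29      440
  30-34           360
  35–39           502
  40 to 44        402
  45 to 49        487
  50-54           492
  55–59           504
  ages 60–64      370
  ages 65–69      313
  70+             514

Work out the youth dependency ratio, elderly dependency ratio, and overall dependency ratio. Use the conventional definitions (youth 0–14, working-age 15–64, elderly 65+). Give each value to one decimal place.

Youth dependency ratio: 20.5
Old-age dependency ratio: 19.0
Total dependency ratio: 39.4

0–14: 238 + 319 + 335 = 892
15–64: 443 + 358 + 440 + 360 + 502 + 402 + 487 + 492 + 504 + 370 = 4358
65+: 313 + 514 = 827
Youth dependency ratio = 892 / 4358 × 100 = 20.5
Old-age dependency ratio = 827 / 4358 × 100 = 19.0
Total dependency ratio = (892 + 827) / 4358 × 100 = 1719 / 4358 × 100 = 39.4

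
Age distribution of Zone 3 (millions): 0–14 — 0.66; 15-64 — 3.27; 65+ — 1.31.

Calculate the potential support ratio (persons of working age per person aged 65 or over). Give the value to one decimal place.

Potential support ratio: 2.5

Potential support ratio = 3.27 / 1.31 = 2.5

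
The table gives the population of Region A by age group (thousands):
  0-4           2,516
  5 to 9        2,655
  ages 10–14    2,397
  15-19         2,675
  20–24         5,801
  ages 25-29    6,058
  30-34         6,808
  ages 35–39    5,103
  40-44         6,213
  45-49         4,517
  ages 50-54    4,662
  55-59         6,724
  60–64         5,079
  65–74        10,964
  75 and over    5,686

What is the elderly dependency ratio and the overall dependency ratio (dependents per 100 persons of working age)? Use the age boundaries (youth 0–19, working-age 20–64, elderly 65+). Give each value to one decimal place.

Old-age dependency ratio: 32.7
Total dependency ratio: 52.8

0–19: 2,516 + 2,655 + 2,397 + 2,675 = 10,243
20–64: 5,801 + 6,058 + 6,808 + 5,103 + 6,213 + 4,517 + 4,662 + 6,724 + 5,079 = 50,965
65+: 10,964 + 5,686 = 16,650
Old-age dependency ratio = 16,650 / 50,965 × 100 = 32.7
Total dependency ratio = (10,243 + 16,650) / 50,965 × 100 = 26,893 / 50,965 × 100 = 52.8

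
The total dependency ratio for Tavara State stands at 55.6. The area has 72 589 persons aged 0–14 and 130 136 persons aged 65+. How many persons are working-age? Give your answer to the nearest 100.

Working-age: 364 600

Total dependency ratio = (youth + elderly) / working-age × 100
55.6 = (72 589 + 130 136) / W × 100
⇒ 364 600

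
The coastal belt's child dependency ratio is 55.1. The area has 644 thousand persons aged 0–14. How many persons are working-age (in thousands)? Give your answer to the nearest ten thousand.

Working-age: 1170

Youth dependency ratio = youth / working-age × 100
55.1 = 644 / W × 100
⇒ 1170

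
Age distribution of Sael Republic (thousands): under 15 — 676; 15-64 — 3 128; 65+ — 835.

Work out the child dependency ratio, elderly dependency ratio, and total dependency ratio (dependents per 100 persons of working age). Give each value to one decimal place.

Youth dependency ratio: 21.6
Old-age dependency ratio: 26.7
Total dependency ratio: 48.3

Youth dependency ratio = 676 / 3 128 × 100 = 21.6
Old-age dependency ratio = 835 / 3 128 × 100 = 26.7
Total dependency ratio = (676 + 835) / 3 128 × 100 = 1 511 / 3 128 × 100 = 48.3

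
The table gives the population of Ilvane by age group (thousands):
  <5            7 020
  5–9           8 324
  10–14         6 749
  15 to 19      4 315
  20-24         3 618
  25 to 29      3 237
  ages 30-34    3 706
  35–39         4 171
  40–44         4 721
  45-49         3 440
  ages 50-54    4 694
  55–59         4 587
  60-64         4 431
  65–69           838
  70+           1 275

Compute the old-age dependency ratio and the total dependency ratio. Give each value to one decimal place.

0–14: 7 020 + 8 324 + 6 749 = 22 093
15–64: 4 315 + 3 618 + 3 237 + 3 706 + 4 171 + 4 721 + 3 440 + 4 694 + 4 587 + 4 431 = 40 920
65+: 838 + 1 275 = 2 113
Old-age dependency ratio = 2 113 / 40 920 × 100 = 5.2
Total dependency ratio = (22 093 + 2 113) / 40 920 × 100 = 24 206 / 40 920 × 100 = 59.2

Old-age dependency ratio: 5.2
Total dependency ratio: 59.2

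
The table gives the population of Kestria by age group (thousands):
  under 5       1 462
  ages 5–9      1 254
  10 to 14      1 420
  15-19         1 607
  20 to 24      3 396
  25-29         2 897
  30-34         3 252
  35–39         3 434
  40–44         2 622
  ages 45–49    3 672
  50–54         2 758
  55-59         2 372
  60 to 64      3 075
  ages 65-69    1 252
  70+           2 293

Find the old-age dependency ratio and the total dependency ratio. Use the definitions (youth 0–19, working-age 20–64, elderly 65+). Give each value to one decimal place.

0–19: 1 462 + 1 254 + 1 420 + 1 607 = 5 743
20–64: 3 396 + 2 897 + 3 252 + 3 434 + 2 622 + 3 672 + 2 758 + 2 372 + 3 075 = 27 478
65+: 1 252 + 2 293 = 3 545
Old-age dependency ratio = 3 545 / 27 478 × 100 = 12.9
Total dependency ratio = (5 743 + 3 545) / 27 478 × 100 = 9 288 / 27 478 × 100 = 33.8

Old-age dependency ratio: 12.9
Total dependency ratio: 33.8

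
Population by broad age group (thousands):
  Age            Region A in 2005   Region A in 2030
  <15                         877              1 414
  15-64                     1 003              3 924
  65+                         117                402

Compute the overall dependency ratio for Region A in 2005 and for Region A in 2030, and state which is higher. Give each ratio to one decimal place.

Region A in 2005: (877 + 117) / 1 003 × 100 = 994 / 1 003 × 100 = 99.1
Region A in 2030: (1 414 + 402) / 3 924 × 100 = 1 816 / 3 924 × 100 = 46.3

Region A in 2005: 99.1
Region A in 2030: 46.3
Higher: Region A in 2005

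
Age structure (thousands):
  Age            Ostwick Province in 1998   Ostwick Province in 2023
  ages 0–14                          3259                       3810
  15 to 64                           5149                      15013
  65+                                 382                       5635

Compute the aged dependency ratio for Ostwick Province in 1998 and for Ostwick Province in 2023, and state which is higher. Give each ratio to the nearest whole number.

Ostwick Province in 1998: 382 / 5149 × 100 = 7
Ostwick Province in 2023: 5635 / 15013 × 100 = 38

Ostwick Province in 1998: 7
Ostwick Province in 2023: 38
Higher: Ostwick Province in 2023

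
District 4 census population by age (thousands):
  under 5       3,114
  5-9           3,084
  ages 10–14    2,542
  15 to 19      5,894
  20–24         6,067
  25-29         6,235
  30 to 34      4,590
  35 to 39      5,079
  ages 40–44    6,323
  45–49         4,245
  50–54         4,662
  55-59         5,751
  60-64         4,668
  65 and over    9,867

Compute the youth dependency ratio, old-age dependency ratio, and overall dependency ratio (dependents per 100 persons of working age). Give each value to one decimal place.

0–14: 3,114 + 3,084 + 2,542 = 8,740
15–64: 5,894 + 6,067 + 6,235 + 4,590 + 5,079 + 6,323 + 4,245 + 4,662 + 5,751 + 4,668 = 53,514
65+: 9,867
Youth dependency ratio = 8,740 / 53,514 × 100 = 16.3
Old-age dependency ratio = 9,867 / 53,514 × 100 = 18.4
Total dependency ratio = (8,740 + 9,867) / 53,514 × 100 = 18,607 / 53,514 × 100 = 34.8

Youth dependency ratio: 16.3
Old-age dependency ratio: 18.4
Total dependency ratio: 34.8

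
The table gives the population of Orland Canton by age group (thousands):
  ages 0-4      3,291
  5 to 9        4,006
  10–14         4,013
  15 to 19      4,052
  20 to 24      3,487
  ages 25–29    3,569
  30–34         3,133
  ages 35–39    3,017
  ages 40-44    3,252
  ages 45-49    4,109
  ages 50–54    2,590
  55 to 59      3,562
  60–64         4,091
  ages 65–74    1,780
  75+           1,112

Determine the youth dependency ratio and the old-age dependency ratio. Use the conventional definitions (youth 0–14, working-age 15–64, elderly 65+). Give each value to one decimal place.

Youth dependency ratio: 32.4
Old-age dependency ratio: 8.3

0–14: 3,291 + 4,006 + 4,013 = 11,310
15–64: 4,052 + 3,487 + 3,569 + 3,133 + 3,017 + 3,252 + 4,109 + 2,590 + 3,562 + 4,091 = 34,862
65+: 1,780 + 1,112 = 2,892
Youth dependency ratio = 11,310 / 34,862 × 100 = 32.4
Old-age dependency ratio = 2,892 / 34,862 × 100 = 8.3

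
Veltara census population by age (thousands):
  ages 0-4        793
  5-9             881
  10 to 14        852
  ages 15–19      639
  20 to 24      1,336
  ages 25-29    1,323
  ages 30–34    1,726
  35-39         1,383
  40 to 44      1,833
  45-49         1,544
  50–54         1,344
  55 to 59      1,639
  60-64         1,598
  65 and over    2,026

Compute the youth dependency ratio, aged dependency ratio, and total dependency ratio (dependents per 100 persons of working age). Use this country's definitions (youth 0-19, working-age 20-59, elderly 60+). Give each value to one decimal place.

Youth dependency ratio: 26.1
Old-age dependency ratio: 29.9
Total dependency ratio: 56.0

0–19: 793 + 881 + 852 + 639 = 3,165
20–59: 1,336 + 1,323 + 1,726 + 1,383 + 1,833 + 1,544 + 1,344 + 1,639 = 12,128
60+: 1,598 + 2,026 = 3,624
Youth dependency ratio = 3,165 / 12,128 × 100 = 26.1
Old-age dependency ratio = 3,624 / 12,128 × 100 = 29.9
Total dependency ratio = (3,165 + 3,624) / 12,128 × 100 = 6,789 / 12,128 × 100 = 56.0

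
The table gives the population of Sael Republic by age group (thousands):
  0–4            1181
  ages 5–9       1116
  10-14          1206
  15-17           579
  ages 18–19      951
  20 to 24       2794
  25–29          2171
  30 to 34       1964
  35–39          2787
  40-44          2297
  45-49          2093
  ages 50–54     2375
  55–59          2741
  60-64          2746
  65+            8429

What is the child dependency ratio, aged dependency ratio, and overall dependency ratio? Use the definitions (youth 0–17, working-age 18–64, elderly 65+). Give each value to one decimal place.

0–17: 1181 + 1116 + 1206 + 579 = 4082
18–64: 951 + 2794 + 2171 + 1964 + 2787 + 2297 + 2093 + 2375 + 2741 + 2746 = 22919
65+: 8429
Youth dependency ratio = 4082 / 22919 × 100 = 17.8
Old-age dependency ratio = 8429 / 22919 × 100 = 36.8
Total dependency ratio = (4082 + 8429) / 22919 × 100 = 12511 / 22919 × 100 = 54.6

Youth dependency ratio: 17.8
Old-age dependency ratio: 36.8
Total dependency ratio: 54.6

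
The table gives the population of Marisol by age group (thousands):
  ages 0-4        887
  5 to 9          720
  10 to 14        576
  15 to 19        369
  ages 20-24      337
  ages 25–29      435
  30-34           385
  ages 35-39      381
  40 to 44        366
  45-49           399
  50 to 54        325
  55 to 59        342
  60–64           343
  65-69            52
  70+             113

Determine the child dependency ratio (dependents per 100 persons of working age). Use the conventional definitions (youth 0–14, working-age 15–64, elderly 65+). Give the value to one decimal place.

Youth dependency ratio: 59.3

0–14: 887 + 720 + 576 = 2183
15–64: 369 + 337 + 435 + 385 + 381 + 366 + 399 + 325 + 342 + 343 = 3682
65+: 52 + 113 = 165
Youth dependency ratio = 2183 / 3682 × 100 = 59.3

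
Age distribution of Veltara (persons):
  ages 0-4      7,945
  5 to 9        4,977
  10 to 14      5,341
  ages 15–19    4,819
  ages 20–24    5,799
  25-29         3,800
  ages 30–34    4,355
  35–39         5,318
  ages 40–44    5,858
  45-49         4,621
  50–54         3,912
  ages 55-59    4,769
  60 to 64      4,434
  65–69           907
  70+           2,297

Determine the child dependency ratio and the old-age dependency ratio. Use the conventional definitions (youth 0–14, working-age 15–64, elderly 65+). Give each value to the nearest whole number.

Youth dependency ratio: 38
Old-age dependency ratio: 7

0–14: 7,945 + 4,977 + 5,341 = 18,263
15–64: 4,819 + 5,799 + 3,800 + 4,355 + 5,318 + 5,858 + 4,621 + 3,912 + 4,769 + 4,434 = 47,685
65+: 907 + 2,297 = 3,204
Youth dependency ratio = 18,263 / 47,685 × 100 = 38
Old-age dependency ratio = 3,204 / 47,685 × 100 = 7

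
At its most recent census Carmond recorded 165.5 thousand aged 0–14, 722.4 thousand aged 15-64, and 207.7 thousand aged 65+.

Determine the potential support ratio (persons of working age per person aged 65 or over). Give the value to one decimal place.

Potential support ratio: 3.5

Potential support ratio = 722.4 / 207.7 = 3.5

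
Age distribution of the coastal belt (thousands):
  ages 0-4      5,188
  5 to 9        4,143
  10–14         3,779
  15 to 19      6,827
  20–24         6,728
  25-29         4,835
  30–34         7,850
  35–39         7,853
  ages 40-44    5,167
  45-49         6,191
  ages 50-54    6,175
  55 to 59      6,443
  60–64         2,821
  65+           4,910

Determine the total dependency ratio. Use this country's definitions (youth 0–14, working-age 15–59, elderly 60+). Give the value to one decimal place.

Total dependency ratio: 35.9

0–14: 5,188 + 4,143 + 3,779 = 13,110
15–59: 6,827 + 6,728 + 4,835 + 7,850 + 7,853 + 5,167 + 6,191 + 6,175 + 6,443 = 58,069
60+: 2,821 + 4,910 = 7,731
Total dependency ratio = (13,110 + 7,731) / 58,069 × 100 = 20,841 / 58,069 × 100 = 35.9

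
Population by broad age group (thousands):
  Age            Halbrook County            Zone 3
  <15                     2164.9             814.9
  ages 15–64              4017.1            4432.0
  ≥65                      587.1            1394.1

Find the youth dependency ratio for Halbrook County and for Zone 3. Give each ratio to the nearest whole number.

Halbrook County: 2164.9 / 4017.1 × 100 = 54
Zone 3: 814.9 / 4432.0 × 100 = 18

Halbrook County: 54
Zone 3: 18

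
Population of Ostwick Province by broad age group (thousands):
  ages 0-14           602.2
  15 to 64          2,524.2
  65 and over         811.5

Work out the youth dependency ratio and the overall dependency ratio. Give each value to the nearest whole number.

Youth dependency ratio: 24
Total dependency ratio: 56

Youth dependency ratio = 602.2 / 2,524.2 × 100 = 24
Total dependency ratio = (602.2 + 811.5) / 2,524.2 × 100 = 1,413.7 / 2,524.2 × 100 = 56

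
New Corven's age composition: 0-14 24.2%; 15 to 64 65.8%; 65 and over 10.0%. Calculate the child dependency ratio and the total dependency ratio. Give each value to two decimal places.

Youth dependency ratio: 36.78
Total dependency ratio: 51.98

Youth dependency ratio = 24.2 / 65.8 × 100 = 36.78
Total dependency ratio = (24.2 + 10.0) / 65.8 × 100 = 34.2 / 65.8 × 100 = 51.98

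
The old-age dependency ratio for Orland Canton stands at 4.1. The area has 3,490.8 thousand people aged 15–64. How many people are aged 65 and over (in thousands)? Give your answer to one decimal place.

Aged 65 and over: 143.1

Old-age dependency ratio = elderly / working-age × 100
4.1 = E / 3,490.8 × 100
⇒ 143.1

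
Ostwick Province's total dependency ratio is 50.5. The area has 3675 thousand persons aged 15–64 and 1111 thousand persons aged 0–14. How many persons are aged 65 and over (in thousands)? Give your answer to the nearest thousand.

Aged 65 and over: 745

Total dependency ratio = (youth + elderly) / working-age × 100
50.5 = (1111 + E) / 3675 × 100
⇒ 745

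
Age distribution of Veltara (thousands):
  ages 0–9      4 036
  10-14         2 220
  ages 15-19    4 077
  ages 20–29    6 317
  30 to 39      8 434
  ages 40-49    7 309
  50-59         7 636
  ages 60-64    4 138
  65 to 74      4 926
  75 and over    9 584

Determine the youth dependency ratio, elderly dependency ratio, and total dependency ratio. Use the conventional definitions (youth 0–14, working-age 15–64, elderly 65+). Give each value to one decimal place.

Youth dependency ratio: 16.5
Old-age dependency ratio: 38.3
Total dependency ratio: 54.8

0–14: 4 036 + 2 220 = 6 256
15–64: 4 077 + 6 317 + 8 434 + 7 309 + 7 636 + 4 138 = 37 911
65+: 4 926 + 9 584 = 14 510
Youth dependency ratio = 6 256 / 37 911 × 100 = 16.5
Old-age dependency ratio = 14 510 / 37 911 × 100 = 38.3
Total dependency ratio = (6 256 + 14 510) / 37 911 × 100 = 20 766 / 37 911 × 100 = 54.8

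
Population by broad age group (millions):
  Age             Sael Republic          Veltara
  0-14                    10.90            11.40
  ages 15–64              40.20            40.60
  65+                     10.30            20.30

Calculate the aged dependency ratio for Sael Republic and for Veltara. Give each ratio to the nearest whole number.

Sael Republic: 10.30 / 40.20 × 100 = 26
Veltara: 20.30 / 40.60 × 100 = 50

Sael Republic: 26
Veltara: 50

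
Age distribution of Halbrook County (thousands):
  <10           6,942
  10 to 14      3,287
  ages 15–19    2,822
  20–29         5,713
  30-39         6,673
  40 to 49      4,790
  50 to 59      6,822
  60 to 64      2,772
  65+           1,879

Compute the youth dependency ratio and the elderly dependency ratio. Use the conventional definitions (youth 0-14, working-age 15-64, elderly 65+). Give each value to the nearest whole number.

0–14: 6,942 + 3,287 = 10,229
15–64: 2,822 + 5,713 + 6,673 + 4,790 + 6,822 + 2,772 = 29,592
65+: 1,879
Youth dependency ratio = 10,229 / 29,592 × 100 = 35
Old-age dependency ratio = 1,879 / 29,592 × 100 = 6

Youth dependency ratio: 35
Old-age dependency ratio: 6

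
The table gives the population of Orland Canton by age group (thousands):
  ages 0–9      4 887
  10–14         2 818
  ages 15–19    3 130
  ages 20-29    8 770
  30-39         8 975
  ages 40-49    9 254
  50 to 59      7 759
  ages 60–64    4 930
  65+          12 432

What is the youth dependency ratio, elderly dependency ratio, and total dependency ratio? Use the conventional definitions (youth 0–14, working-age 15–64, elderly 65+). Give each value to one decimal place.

Youth dependency ratio: 18.0
Old-age dependency ratio: 29.0
Total dependency ratio: 47.0

0–14: 4 887 + 2 818 = 7 705
15–64: 3 130 + 8 770 + 8 975 + 9 254 + 7 759 + 4 930 = 42 818
65+: 12 432
Youth dependency ratio = 7 705 / 42 818 × 100 = 18.0
Old-age dependency ratio = 12 432 / 42 818 × 100 = 29.0
Total dependency ratio = (7 705 + 12 432) / 42 818 × 100 = 20 137 / 42 818 × 100 = 47.0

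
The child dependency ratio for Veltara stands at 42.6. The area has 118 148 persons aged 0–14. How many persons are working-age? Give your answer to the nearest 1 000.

Youth dependency ratio = youth / working-age × 100
42.6 = 118 148 / W × 100
⇒ 277 000

Working-age: 277 000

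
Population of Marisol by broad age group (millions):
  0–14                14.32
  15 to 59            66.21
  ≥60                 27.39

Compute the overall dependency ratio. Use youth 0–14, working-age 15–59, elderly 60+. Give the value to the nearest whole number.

Total dependency ratio: 63

Total dependency ratio = (14.32 + 27.39) / 66.21 × 100 = 41.71 / 66.21 × 100 = 63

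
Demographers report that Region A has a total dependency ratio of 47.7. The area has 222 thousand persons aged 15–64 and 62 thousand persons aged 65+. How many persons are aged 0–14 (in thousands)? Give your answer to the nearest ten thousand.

Total dependency ratio = (youth + elderly) / working-age × 100
47.7 = (Y + 62) / 222 × 100
⇒ 40

Aged 0–14: 40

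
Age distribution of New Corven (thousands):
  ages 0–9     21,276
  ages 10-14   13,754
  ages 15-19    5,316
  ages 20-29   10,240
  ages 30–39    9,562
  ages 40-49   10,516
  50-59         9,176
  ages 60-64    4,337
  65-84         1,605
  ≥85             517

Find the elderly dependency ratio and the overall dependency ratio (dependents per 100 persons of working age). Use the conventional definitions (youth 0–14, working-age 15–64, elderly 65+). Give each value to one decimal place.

Old-age dependency ratio: 4.3
Total dependency ratio: 75.6

0–14: 21,276 + 13,754 = 35,030
15–64: 5,316 + 10,240 + 9,562 + 10,516 + 9,176 + 4,337 = 49,147
65+: 1,605 + 517 = 2,122
Old-age dependency ratio = 2,122 / 49,147 × 100 = 4.3
Total dependency ratio = (35,030 + 2,122) / 49,147 × 100 = 37,152 / 49,147 × 100 = 75.6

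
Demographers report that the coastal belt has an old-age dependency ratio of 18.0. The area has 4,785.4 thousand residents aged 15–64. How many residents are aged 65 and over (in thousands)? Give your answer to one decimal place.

Old-age dependency ratio = elderly / working-age × 100
18.0 = E / 4,785.4 × 100
⇒ 861.4

Aged 65 and over: 861.4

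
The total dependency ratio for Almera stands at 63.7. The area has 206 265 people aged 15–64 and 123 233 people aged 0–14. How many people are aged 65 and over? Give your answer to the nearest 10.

Total dependency ratio = (youth + elderly) / working-age × 100
63.7 = (123 233 + E) / 206 265 × 100
⇒ 8 160

Aged 65 and over: 8 160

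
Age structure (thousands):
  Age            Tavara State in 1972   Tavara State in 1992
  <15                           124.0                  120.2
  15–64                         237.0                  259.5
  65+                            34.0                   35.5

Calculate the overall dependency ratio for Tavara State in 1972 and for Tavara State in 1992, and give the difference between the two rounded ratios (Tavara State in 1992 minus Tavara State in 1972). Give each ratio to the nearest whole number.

Tavara State in 1972: (124.0 + 34.0) / 237.0 × 100 = 158.0 / 237.0 × 100 = 67
Tavara State in 1992: (120.2 + 35.5) / 259.5 × 100 = 155.7 / 259.5 × 100 = 60

Tavara State in 1972: 67
Tavara State in 1992: 60
Difference: -7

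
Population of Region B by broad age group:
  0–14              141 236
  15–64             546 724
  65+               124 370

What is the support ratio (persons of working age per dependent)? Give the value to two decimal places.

Support ratio: 2.06

Support ratio = 546 724 / (141 236 + 124 370) = 546 724 / 265 606 = 2.06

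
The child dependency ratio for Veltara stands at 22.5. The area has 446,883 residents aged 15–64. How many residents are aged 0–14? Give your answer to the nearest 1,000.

Youth dependency ratio = youth / working-age × 100
22.5 = Y / 446,883 × 100
⇒ 101,000

Aged 0–14: 101,000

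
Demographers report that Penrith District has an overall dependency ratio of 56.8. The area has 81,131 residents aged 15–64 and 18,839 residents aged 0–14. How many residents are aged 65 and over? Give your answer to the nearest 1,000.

Aged 65 and over: 27,000

Total dependency ratio = (youth + elderly) / working-age × 100
56.8 = (18,839 + E) / 81,131 × 100
⇒ 27,000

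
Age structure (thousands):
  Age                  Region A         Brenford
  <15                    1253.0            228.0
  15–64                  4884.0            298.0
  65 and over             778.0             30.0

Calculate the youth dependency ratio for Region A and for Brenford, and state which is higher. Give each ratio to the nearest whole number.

Region A: 26
Brenford: 77
Higher: Brenford

Region A: 1253.0 / 4884.0 × 100 = 26
Brenford: 228.0 / 298.0 × 100 = 77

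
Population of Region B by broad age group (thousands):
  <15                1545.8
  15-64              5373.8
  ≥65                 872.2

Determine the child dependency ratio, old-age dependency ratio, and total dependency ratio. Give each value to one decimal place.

Youth dependency ratio: 28.8
Old-age dependency ratio: 16.2
Total dependency ratio: 45.0

Youth dependency ratio = 1545.8 / 5373.8 × 100 = 28.8
Old-age dependency ratio = 872.2 / 5373.8 × 100 = 16.2
Total dependency ratio = (1545.8 + 872.2) / 5373.8 × 100 = 2418.0 / 5373.8 × 100 = 45.0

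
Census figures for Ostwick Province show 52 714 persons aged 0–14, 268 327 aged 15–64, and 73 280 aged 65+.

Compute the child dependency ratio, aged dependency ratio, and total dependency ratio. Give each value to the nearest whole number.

Youth dependency ratio: 20
Old-age dependency ratio: 27
Total dependency ratio: 47

Youth dependency ratio = 52 714 / 268 327 × 100 = 20
Old-age dependency ratio = 73 280 / 268 327 × 100 = 27
Total dependency ratio = (52 714 + 73 280) / 268 327 × 100 = 125 994 / 268 327 × 100 = 47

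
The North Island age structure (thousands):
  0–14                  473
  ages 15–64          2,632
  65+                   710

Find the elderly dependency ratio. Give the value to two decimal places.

Old-age dependency ratio = 710 / 2,632 × 100 = 26.98

Old-age dependency ratio: 26.98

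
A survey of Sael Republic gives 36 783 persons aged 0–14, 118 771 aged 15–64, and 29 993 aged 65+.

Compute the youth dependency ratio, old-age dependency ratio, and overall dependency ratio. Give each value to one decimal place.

Youth dependency ratio = 36 783 / 118 771 × 100 = 31.0
Old-age dependency ratio = 29 993 / 118 771 × 100 = 25.3
Total dependency ratio = (36 783 + 29 993) / 118 771 × 100 = 66 776 / 118 771 × 100 = 56.2

Youth dependency ratio: 31.0
Old-age dependency ratio: 25.3
Total dependency ratio: 56.2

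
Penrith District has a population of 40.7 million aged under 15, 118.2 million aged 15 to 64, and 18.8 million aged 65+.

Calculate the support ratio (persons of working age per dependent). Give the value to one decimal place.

Support ratio = 118.2 / (40.7 + 18.8) = 118.2 / 59.5 = 2.0

Support ratio: 2.0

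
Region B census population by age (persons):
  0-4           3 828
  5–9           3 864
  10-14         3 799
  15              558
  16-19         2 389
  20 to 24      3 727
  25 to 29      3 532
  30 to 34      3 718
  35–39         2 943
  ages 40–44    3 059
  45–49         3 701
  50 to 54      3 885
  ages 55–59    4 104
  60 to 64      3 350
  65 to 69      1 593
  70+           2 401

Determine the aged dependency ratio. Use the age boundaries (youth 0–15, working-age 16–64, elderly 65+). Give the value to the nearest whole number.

0–15: 3 828 + 3 864 + 3 799 + 558 = 12 049
16–64: 2 389 + 3 727 + 3 532 + 3 718 + 2 943 + 3 059 + 3 701 + 3 885 + 4 104 + 3 350 = 34 408
65+: 1 593 + 2 401 = 3 994
Old-age dependency ratio = 3 994 / 34 408 × 100 = 12

Old-age dependency ratio: 12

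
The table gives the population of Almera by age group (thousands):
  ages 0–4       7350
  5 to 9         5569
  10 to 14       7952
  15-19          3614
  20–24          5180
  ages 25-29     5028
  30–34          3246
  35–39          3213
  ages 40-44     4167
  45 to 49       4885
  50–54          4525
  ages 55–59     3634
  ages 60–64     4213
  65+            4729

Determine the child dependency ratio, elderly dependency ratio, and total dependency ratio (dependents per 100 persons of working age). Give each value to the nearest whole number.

0–14: 7350 + 5569 + 7952 = 20871
15–64: 3614 + 5180 + 5028 + 3246 + 3213 + 4167 + 4885 + 4525 + 3634 + 4213 = 41705
65+: 4729
Youth dependency ratio = 20871 / 41705 × 100 = 50
Old-age dependency ratio = 4729 / 41705 × 100 = 11
Total dependency ratio = (20871 + 4729) / 41705 × 100 = 25600 / 41705 × 100 = 61

Youth dependency ratio: 50
Old-age dependency ratio: 11
Total dependency ratio: 61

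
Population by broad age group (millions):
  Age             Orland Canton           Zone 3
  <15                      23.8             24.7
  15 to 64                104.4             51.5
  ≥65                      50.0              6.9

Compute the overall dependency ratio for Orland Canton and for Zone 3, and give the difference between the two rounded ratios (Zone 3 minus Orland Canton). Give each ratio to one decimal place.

Orland Canton: (23.8 + 50.0) / 104.4 × 100 = 73.8 / 104.4 × 100 = 70.7
Zone 3: (24.7 + 6.9) / 51.5 × 100 = 31.6 / 51.5 × 100 = 61.4

Orland Canton: 70.7
Zone 3: 61.4
Difference: -9.3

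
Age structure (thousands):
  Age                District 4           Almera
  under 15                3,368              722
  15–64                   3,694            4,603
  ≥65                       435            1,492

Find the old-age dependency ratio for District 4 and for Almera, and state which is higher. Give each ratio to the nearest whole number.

District 4: 435 / 3,694 × 100 = 12
Almera: 1,492 / 4,603 × 100 = 32

District 4: 12
Almera: 32
Higher: Almera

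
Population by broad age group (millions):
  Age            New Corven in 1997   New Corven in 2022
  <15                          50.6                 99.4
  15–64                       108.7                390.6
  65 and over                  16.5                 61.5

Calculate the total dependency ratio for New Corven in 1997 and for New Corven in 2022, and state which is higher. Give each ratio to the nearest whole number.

New Corven in 1997: 62
New Corven in 2022: 41
Higher: New Corven in 1997

New Corven in 1997: (50.6 + 16.5) / 108.7 × 100 = 67.1 / 108.7 × 100 = 62
New Corven in 2022: (99.4 + 61.5) / 390.6 × 100 = 160.9 / 390.6 × 100 = 41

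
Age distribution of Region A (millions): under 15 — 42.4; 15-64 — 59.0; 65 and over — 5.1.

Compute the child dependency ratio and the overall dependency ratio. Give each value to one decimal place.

Youth dependency ratio: 71.9
Total dependency ratio: 80.5

Youth dependency ratio = 42.4 / 59.0 × 100 = 71.9
Total dependency ratio = (42.4 + 5.1) / 59.0 × 100 = 47.5 / 59.0 × 100 = 80.5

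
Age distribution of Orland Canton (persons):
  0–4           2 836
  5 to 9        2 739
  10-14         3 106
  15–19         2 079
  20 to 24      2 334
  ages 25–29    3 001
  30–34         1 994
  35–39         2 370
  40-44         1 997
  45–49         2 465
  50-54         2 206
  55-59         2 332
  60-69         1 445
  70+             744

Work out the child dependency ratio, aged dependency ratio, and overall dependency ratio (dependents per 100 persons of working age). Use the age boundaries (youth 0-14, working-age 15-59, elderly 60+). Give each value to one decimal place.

Youth dependency ratio: 41.8
Old-age dependency ratio: 10.5
Total dependency ratio: 52.3

0–14: 2 836 + 2 739 + 3 106 = 8 681
15–59: 2 079 + 2 334 + 3 001 + 1 994 + 2 370 + 1 997 + 2 465 + 2 206 + 2 332 = 20 778
60+: 1 445 + 744 = 2 189
Youth dependency ratio = 8 681 / 20 778 × 100 = 41.8
Old-age dependency ratio = 2 189 / 20 778 × 100 = 10.5
Total dependency ratio = (8 681 + 2 189) / 20 778 × 100 = 10 870 / 20 778 × 100 = 52.3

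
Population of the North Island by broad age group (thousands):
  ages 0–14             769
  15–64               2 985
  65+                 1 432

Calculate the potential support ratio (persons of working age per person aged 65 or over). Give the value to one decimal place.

Potential support ratio = 2 985 / 1 432 = 2.1

Potential support ratio: 2.1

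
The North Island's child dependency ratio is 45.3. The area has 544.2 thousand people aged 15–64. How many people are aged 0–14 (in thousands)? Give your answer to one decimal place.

Youth dependency ratio = youth / working-age × 100
45.3 = Y / 544.2 × 100
⇒ 246.5

Aged 0–14: 246.5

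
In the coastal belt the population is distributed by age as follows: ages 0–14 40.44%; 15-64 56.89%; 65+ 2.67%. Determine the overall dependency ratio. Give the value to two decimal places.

Total dependency ratio: 75.78

Total dependency ratio = (40.44 + 2.67) / 56.89 × 100 = 43.11 / 56.89 × 100 = 75.78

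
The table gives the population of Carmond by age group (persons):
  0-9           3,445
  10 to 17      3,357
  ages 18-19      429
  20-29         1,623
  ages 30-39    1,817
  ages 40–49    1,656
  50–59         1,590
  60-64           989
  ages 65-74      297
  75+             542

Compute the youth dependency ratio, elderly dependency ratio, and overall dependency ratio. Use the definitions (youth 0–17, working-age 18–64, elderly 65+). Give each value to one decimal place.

Youth dependency ratio: 83.9
Old-age dependency ratio: 10.4
Total dependency ratio: 94.3

0–17: 3,445 + 3,357 = 6,802
18–64: 429 + 1,623 + 1,817 + 1,656 + 1,590 + 989 = 8,104
65+: 297 + 542 = 839
Youth dependency ratio = 6,802 / 8,104 × 100 = 83.9
Old-age dependency ratio = 839 / 8,104 × 100 = 10.4
Total dependency ratio = (6,802 + 839) / 8,104 × 100 = 7,641 / 8,104 × 100 = 94.3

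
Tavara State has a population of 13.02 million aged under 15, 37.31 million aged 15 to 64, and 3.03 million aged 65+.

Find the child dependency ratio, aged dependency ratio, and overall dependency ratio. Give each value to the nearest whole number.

Youth dependency ratio = 13.02 / 37.31 × 100 = 35
Old-age dependency ratio = 3.03 / 37.31 × 100 = 8
Total dependency ratio = (13.02 + 3.03) / 37.31 × 100 = 16.05 / 37.31 × 100 = 43

Youth dependency ratio: 35
Old-age dependency ratio: 8
Total dependency ratio: 43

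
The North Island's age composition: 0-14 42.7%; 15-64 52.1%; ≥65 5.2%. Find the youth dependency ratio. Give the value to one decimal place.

Youth dependency ratio = 42.7 / 52.1 × 100 = 82.0

Youth dependency ratio: 82.0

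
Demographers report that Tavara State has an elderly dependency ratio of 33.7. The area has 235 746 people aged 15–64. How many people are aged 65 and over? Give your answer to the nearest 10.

Aged 65 and over: 79 450

Old-age dependency ratio = elderly / working-age × 100
33.7 = E / 235 746 × 100
⇒ 79 450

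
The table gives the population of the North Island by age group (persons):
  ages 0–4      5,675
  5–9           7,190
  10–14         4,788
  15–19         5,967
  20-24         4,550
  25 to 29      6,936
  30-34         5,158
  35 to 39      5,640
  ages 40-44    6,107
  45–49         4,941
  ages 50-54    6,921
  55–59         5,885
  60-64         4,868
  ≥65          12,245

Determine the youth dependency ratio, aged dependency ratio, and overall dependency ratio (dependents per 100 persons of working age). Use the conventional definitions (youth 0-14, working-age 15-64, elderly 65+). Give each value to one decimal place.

0–14: 5,675 + 7,190 + 4,788 = 17,653
15–64: 5,967 + 4,550 + 6,936 + 5,158 + 5,640 + 6,107 + 4,941 + 6,921 + 5,885 + 4,868 = 56,973
65+: 12,245
Youth dependency ratio = 17,653 / 56,973 × 100 = 31.0
Old-age dependency ratio = 12,245 / 56,973 × 100 = 21.5
Total dependency ratio = (17,653 + 12,245) / 56,973 × 100 = 29,898 / 56,973 × 100 = 52.5

Youth dependency ratio: 31.0
Old-age dependency ratio: 21.5
Total dependency ratio: 52.5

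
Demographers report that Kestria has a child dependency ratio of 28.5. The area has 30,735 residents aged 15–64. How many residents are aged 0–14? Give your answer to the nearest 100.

Aged 0–14: 8,800

Youth dependency ratio = youth / working-age × 100
28.5 = Y / 30,735 × 100
⇒ 8,800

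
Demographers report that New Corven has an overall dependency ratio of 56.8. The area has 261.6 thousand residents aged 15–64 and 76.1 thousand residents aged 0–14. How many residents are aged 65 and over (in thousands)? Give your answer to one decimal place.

Aged 65 and over: 72.5

Total dependency ratio = (youth + elderly) / working-age × 100
56.8 = (76.1 + E) / 261.6 × 100
⇒ 72.5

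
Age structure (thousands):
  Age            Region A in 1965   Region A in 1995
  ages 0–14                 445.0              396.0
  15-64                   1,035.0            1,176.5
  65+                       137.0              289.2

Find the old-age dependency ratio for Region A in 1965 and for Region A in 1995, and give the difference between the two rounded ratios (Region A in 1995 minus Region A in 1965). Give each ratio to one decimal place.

Region A in 1965: 13.2
Region A in 1995: 24.6
Difference: +11.4

Region A in 1965: 137.0 / 1,035.0 × 100 = 13.2
Region A in 1995: 289.2 / 1,176.5 × 100 = 24.6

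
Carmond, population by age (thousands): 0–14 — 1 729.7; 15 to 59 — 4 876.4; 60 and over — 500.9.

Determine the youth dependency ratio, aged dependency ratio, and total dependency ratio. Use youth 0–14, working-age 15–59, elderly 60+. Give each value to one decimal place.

Youth dependency ratio = 1 729.7 / 4 876.4 × 100 = 35.5
Old-age dependency ratio = 500.9 / 4 876.4 × 100 = 10.3
Total dependency ratio = (1 729.7 + 500.9) / 4 876.4 × 100 = 2 230.6 / 4 876.4 × 100 = 45.7

Youth dependency ratio: 35.5
Old-age dependency ratio: 10.3
Total dependency ratio: 45.7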